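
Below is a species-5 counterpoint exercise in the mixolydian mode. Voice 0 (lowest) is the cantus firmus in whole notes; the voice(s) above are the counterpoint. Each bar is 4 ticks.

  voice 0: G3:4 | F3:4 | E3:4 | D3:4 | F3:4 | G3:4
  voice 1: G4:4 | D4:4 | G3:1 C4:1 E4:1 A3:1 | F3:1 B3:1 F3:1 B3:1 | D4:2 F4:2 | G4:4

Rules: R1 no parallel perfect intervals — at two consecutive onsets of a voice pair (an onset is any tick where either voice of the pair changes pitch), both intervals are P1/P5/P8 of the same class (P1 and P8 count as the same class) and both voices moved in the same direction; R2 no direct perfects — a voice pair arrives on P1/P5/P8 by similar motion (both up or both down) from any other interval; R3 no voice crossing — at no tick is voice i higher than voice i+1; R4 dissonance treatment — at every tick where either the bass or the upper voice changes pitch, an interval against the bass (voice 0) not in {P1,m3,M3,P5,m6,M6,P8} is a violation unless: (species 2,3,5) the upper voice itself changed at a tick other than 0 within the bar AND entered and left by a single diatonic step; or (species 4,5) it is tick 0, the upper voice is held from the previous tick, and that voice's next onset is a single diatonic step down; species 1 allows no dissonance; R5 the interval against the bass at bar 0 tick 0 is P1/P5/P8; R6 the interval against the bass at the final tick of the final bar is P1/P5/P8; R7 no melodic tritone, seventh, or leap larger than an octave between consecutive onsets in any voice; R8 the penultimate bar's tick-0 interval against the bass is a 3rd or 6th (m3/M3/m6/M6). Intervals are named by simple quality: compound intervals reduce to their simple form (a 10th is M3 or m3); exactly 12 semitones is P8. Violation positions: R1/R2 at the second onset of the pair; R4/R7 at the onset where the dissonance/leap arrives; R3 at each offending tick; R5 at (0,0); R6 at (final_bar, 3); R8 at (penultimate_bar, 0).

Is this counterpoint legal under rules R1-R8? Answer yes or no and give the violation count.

bar 0: v0=G3 v1=G4 (P8)
bar 1: v0=F3 v1=D4 (M6)
bar 2: v0=E3 v1=G3 (m3)
bar 3: v0=D3 v1=F3 (m3)
bar 4: v0=F3 v1=D4 (M6)
bar 5: v0=G3 v1=G4 (P8)
  R4 @ bar2.3: E3/A3 P4 untreated
  R7 @ bar3.1: F3->B3 leap 6st
  R7 @ bar3.2: B3->F3 leap 6st
  R7 @ bar3.3: F3->B3 leap 6st
  R1 @ bar5.0: F3/F4 P8 -> G3/G4 P8 similar

No (5 violations)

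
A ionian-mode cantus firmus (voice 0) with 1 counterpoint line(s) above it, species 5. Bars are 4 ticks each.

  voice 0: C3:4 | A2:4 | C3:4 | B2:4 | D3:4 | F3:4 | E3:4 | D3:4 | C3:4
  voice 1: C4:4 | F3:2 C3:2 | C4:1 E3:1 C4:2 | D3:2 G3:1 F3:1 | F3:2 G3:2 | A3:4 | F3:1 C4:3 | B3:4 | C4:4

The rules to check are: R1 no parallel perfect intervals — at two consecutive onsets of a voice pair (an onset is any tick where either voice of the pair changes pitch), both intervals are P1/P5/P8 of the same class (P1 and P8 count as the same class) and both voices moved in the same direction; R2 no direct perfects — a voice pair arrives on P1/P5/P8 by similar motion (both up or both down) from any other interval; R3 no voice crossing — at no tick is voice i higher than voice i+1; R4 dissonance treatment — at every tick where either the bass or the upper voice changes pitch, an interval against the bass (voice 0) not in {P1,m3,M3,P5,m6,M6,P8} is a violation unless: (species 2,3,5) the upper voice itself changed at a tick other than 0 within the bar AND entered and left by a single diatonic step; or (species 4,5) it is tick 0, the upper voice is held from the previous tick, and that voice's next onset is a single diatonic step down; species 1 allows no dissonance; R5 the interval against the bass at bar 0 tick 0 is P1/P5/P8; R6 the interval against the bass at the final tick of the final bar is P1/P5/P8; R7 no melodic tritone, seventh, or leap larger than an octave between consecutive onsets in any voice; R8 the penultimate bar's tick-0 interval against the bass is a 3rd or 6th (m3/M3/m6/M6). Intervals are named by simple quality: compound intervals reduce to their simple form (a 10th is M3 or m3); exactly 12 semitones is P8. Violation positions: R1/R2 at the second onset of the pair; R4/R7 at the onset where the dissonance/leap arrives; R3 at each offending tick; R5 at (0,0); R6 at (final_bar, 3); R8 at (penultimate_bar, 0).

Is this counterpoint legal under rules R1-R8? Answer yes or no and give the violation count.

bar 0: v0=C3 v1=C4 (P8)
bar 1: v0=A2 v1=F3 (m6)
bar 2: v0=C3 v1=C4 (P8)
bar 3: v0=B2 v1=D3 (m3)
bar 4: v0=D3 v1=F3 (m3)
bar 5: v0=F3 v1=A3 (M3)
bar 6: v0=E3 v1=F3 (m2)
bar 7: v0=D3 v1=B3 (M6)
bar 8: v0=C3 v1=C4 (P8)
  R2 @ bar2.0: A2/C3 m3 -> C3/C4 P8 similar
  R7 @ bar3.0: C4->D3 leap 10st
  R4 @ bar6.0: E3/F3 m2 untreated

No (3 violations)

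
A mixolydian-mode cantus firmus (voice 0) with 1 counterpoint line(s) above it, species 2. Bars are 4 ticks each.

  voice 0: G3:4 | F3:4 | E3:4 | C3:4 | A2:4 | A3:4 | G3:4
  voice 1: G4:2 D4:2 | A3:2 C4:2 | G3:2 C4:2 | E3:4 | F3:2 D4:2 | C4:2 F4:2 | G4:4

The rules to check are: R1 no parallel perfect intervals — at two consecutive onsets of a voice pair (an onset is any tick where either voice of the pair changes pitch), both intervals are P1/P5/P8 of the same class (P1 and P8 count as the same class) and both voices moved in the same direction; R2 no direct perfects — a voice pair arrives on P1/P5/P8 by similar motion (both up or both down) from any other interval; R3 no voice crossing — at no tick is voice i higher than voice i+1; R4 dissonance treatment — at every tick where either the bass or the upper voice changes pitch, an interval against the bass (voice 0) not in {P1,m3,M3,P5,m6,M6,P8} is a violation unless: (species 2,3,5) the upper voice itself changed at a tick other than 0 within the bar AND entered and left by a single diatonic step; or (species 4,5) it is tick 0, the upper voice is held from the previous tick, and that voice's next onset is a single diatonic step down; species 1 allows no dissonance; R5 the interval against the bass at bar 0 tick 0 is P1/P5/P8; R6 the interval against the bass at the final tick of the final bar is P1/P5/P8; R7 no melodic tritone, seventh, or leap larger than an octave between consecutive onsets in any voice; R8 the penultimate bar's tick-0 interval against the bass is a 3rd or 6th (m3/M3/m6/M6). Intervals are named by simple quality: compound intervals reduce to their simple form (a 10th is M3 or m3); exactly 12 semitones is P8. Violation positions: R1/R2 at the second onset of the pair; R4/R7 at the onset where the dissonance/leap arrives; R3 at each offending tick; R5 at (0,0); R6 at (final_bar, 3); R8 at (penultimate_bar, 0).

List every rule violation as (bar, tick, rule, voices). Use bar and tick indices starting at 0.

bar 0: v0=G3 v1=G4 downbeat P8
bar 1: v0=F3 v1=A3 downbeat M3
bar 2: v0=E3 v1=G3 downbeat m3
bar 3: v0=C3 v1=E3 downbeat M3
bar 4: v0=A2 v1=F3 downbeat m6
bar 5: v0=A3 v1=C4 downbeat m3
bar 6: v0=G3 v1=G4 downbeat P8
  -> R4 @ bar 4 tick 2 v(0, 1): A2/D4 P4 untreated

(4, 2, R4, (0, 1))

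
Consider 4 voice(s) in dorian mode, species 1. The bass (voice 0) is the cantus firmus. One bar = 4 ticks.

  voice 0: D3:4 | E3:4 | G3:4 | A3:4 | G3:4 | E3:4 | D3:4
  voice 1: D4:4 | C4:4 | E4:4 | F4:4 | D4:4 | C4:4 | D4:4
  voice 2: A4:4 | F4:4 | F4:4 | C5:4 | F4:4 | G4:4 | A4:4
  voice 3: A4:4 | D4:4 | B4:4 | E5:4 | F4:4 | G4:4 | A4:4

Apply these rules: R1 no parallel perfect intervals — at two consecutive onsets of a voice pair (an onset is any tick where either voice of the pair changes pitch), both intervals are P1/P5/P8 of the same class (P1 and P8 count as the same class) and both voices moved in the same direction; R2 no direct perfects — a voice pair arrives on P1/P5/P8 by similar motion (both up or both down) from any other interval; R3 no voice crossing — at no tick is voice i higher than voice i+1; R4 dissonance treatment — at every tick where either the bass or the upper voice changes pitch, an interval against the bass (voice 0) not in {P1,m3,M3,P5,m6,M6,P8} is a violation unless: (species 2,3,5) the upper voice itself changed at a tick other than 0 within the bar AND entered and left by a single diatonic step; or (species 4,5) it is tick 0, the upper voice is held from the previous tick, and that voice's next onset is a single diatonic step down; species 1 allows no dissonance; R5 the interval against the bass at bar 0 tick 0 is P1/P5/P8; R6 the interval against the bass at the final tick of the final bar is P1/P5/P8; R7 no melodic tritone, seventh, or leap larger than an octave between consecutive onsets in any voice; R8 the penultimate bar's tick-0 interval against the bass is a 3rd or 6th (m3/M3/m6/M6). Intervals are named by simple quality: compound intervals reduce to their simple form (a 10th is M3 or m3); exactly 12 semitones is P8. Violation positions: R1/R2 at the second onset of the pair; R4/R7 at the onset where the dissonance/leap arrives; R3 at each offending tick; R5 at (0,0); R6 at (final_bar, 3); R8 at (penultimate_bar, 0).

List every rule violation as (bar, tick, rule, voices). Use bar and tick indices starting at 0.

(1, 0, R3, (2, 3))
(1, 0, R4, (0, 2))
(1, 0, R4, (0, 3))
(1, 1, R3, (2, 3))
(1, 2, R3, (2, 3))
(1, 3, R3, (2, 3))
(2, 0, R2, (1, 3))
(2, 0, R4, (0, 2))
(3, 0, R2, (0, 3))
(3, 0, R2, (1, 2))
(4, 0, R2, (0, 1))
(4, 0, R2, (2, 3))
(4, 0, R4, (0, 2))
(4, 0, R4, (0, 3))
(4, 0, R7, (3,))
(5, 0, R1, (2, 3))
(6, 0, R1, (1, 2))
(6, 0, R1, (1, 3))
(6, 0, R1, (2, 3))

bar 0: v0=D3 v1=D4 v2=A4 v3=A4 downbeat P5
bar 1: v0=E3 v1=C4 v2=F4 v3=D4 downbeat m7
bar 2: v0=G3 v1=E4 v2=F4 v3=B4 downbeat M3
bar 3: v0=A3 v1=F4 v2=C5 v3=E5 downbeat P5
bar 4: v0=G3 v1=D4 v2=F4 v3=F4 downbeat m7
bar 5: v0=E3 v1=C4 v2=G4 v3=G4 downbeat m3
bar 6: v0=D3 v1=D4 v2=A4 v3=A4 downbeat P5
  -> R3 @ bar 1 tick 0 v(2, 3): F4 above D4
  -> R4 @ bar 1 tick 0 v(0, 2): E3/F4 m2 untreated
  -> R4 @ bar 1 tick 0 v(0, 3): E3/D4 m7 untreated
  -> R3 @ bar 1 tick 1 v(2, 3): F4 above D4
  -> R3 @ bar 1 tick 2 v(2, 3): F4 above D4
  -> R3 @ bar 1 tick 3 v(2, 3): F4 above D4
  -> R2 @ bar 2 tick 0 v(1, 3): C4/D4 M2 -> E4/B4 P5 similar
  -> R4 @ bar 2 tick 0 v(0, 2): G3/F4 m7 untreated
  -> R2 @ bar 3 tick 0 v(0, 3): G3/B4 M3 -> A3/E5 P5 similar
  -> R2 @ bar 3 tick 0 v(1, 2): E4/F4 m2 -> F4/C5 P5 similar
  -> R2 @ bar 4 tick 0 v(0, 1): A3/F4 m6 -> G3/D4 P5 similar
  -> R2 @ bar 4 tick 0 v(2, 3): C5/E5 M3 -> F4/F4 P1 similar
  -> R4 @ bar 4 tick 0 v(0, 2): G3/F4 m7 untreated
  -> R4 @ bar 4 tick 0 v(0, 3): G3/F4 m7 untreated
  -> R7 @ bar 4 tick 0 v(3,): E5->F4 leap 11st
  -> R1 @ bar 5 tick 0 v(2, 3): F4/F4 P1 -> G4/G4 P1 similar
  -> R1 @ bar 6 tick 0 v(1, 2): C4/G4 P5 -> D4/A4 P5 similar
  -> R1 @ bar 6 tick 0 v(1, 3): C4/G4 P5 -> D4/A4 P5 similar
  -> R1 @ bar 6 tick 0 v(2, 3): G4/G4 P1 -> A4/A4 P1 similar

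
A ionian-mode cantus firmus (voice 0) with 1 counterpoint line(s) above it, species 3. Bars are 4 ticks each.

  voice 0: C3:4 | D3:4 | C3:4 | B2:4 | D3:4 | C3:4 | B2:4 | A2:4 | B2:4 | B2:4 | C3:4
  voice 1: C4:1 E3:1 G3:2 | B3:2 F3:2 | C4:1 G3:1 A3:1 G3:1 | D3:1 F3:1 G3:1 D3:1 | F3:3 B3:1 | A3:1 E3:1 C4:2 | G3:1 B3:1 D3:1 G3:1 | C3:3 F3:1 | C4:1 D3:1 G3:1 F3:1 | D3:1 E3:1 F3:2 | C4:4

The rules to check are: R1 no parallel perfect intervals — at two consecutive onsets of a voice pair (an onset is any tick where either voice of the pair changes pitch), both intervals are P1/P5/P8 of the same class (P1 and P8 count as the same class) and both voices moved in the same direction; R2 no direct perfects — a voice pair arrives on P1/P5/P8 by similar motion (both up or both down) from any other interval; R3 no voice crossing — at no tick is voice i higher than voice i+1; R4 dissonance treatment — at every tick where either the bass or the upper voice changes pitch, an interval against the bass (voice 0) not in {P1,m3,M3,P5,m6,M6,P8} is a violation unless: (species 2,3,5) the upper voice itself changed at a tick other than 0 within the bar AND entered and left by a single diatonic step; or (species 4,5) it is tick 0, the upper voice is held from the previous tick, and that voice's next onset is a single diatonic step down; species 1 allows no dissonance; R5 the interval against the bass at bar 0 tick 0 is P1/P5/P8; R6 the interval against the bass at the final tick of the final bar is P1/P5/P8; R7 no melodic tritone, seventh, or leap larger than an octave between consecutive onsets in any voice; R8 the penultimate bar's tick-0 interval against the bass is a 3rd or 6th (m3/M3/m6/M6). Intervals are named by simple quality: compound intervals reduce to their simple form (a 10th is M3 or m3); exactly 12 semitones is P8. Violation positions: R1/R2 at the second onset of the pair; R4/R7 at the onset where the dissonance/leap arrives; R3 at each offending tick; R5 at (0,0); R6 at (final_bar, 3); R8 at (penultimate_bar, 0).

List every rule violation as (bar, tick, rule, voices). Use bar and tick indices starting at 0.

bar 0: v0=C3 v1=C4 downbeat P8
bar 1: v0=D3 v1=B3 downbeat M6
bar 2: v0=C3 v1=C4 downbeat P8
bar 3: v0=B2 v1=D3 downbeat m3
bar 4: v0=D3 v1=F3 downbeat m3
bar 5: v0=C3 v1=A3 downbeat M6
bar 6: v0=B2 v1=G3 downbeat m6
bar 7: v0=A2 v1=C3 downbeat m3
bar 8: v0=B2 v1=C4 downbeat m2
bar 9: v0=B2 v1=D3 downbeat m3
bar 10: v0=C3 v1=C4 downbeat P8
  -> R7 @ bar 1 tick 2 v(1,): B3->F3 leap 6st
  -> R4 @ bar 3 tick 1 v(0, 1): B2/F3 TT untreated
  -> R7 @ bar 4 tick 3 v(1,): F3->B3 leap 6st
  -> R4 @ bar 8 tick 0 v(0, 1): B2/C4 m2 untreated
  -> R7 @ bar 8 tick 1 v(1,): C4->D3 leap 10st
  -> R4 @ bar 8 tick 3 v(0, 1): B2/F3 TT untreated
  -> R4 @ bar 9 tick 2 v(0, 1): B2/F3 TT untreated
  -> R2 @ bar 10 tick 0 v(0, 1): B2/F3 TT -> C3/C4 P8 similar

(1, 2, R7, (1,))
(3, 1, R4, (0, 1))
(4, 3, R7, (1,))
(8, 0, R4, (0, 1))
(8, 1, R7, (1,))
(8, 3, R4, (0, 1))
(9, 2, R4, (0, 1))
(10, 0, R2, (0, 1))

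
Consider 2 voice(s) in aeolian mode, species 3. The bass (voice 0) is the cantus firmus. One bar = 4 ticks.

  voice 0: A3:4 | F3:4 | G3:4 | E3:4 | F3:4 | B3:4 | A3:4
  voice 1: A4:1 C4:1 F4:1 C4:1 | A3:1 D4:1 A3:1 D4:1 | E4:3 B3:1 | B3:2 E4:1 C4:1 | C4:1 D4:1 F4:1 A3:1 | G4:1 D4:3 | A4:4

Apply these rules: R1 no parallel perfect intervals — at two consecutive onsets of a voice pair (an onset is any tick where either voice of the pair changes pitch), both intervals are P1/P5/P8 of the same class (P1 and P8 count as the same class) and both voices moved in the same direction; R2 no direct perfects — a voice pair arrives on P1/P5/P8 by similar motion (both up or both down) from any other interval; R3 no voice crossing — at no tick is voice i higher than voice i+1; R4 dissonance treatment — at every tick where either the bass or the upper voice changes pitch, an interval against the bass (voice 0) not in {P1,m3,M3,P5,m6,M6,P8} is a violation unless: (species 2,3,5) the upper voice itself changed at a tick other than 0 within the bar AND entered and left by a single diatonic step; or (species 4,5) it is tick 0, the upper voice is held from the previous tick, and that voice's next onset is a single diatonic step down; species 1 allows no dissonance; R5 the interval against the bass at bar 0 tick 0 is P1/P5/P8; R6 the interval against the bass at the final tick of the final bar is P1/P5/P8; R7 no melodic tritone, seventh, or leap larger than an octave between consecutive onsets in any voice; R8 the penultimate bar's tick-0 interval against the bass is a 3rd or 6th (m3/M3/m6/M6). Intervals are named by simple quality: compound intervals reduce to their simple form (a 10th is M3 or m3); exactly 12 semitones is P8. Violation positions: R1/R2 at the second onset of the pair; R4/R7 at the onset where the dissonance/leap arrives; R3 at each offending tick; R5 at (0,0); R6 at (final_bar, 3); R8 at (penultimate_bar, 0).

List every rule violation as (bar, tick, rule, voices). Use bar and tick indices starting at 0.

bar 0: v0=A3 v1=A4 downbeat P8
bar 1: v0=F3 v1=A3 downbeat M3
bar 2: v0=G3 v1=E4 downbeat M6
bar 3: v0=E3 v1=B3 downbeat P5
bar 4: v0=F3 v1=C4 downbeat P5
bar 5: v0=B3 v1=G4 downbeat m6
bar 6: v0=A3 v1=A4 downbeat P8
  -> R7 @ bar 5 tick 0 v(0,): F3->B3 leap 6st
  -> R7 @ bar 5 tick 0 v(1,): A3->G4 leap 10st

(5, 0, R7, (0,))
(5, 0, R7, (1,))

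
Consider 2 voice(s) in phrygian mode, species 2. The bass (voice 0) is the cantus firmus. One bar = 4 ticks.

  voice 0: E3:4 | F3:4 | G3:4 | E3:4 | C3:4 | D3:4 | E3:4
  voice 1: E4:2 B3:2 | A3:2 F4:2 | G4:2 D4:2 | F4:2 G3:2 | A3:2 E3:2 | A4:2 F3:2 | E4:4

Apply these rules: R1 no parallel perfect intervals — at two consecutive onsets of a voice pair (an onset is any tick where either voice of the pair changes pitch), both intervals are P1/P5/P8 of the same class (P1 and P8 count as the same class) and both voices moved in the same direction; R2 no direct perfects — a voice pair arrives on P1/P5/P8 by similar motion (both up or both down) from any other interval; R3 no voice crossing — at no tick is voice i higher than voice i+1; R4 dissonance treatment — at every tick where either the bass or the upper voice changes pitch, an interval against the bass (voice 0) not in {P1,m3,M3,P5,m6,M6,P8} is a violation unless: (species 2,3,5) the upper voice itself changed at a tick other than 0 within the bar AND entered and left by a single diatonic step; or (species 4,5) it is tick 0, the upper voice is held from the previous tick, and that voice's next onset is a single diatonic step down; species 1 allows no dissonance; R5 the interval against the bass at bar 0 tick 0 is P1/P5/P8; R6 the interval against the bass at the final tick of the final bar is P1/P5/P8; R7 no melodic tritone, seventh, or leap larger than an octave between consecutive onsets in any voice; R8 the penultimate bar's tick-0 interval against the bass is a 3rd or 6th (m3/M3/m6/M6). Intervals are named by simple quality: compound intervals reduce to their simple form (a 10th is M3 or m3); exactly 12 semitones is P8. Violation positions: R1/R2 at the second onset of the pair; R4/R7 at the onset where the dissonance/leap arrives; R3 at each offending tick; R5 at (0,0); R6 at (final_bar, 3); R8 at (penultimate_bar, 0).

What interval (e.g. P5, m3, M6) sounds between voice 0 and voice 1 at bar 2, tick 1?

P8

voice 0=G3 voice 1=G4 -> P8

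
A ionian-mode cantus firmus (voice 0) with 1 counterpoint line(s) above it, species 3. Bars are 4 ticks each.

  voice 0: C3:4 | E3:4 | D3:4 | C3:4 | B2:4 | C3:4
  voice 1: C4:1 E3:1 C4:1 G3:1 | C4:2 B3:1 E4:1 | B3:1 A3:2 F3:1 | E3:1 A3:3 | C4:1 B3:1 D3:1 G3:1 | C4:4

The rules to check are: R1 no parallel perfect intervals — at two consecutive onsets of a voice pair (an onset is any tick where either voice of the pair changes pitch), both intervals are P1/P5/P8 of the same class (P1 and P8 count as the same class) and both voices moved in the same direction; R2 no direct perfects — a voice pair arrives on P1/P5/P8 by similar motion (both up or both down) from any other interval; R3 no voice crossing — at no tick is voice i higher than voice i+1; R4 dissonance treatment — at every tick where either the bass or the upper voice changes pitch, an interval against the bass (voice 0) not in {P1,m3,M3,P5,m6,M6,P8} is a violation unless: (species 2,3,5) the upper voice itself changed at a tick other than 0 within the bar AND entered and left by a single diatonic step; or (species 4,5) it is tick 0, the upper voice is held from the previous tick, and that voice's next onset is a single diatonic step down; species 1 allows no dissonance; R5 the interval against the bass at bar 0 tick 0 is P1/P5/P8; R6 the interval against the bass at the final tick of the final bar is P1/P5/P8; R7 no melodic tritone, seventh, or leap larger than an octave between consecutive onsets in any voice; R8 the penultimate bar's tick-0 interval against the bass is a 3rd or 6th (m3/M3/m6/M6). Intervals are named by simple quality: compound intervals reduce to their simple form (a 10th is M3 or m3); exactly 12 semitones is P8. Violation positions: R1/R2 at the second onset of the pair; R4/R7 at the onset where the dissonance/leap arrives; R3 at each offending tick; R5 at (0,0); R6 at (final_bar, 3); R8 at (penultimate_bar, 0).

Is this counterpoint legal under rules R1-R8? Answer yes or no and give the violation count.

bar 0: v0=C3 v1=C4 (P8)
bar 1: v0=E3 v1=C4 (m6)
bar 2: v0=D3 v1=B3 (M6)
bar 3: v0=C3 v1=E3 (M3)
bar 4: v0=B2 v1=C4 (m2)
bar 5: v0=C3 v1=C4 (P8)
  R4 @ bar4.0: B2/C4 m2 untreated
  R8 @ bar4.0: penult m2 not 3rd/6th
  R2 @ bar5.0: B2/G3 m6 -> C3/C4 P8 similar

No (3 violations)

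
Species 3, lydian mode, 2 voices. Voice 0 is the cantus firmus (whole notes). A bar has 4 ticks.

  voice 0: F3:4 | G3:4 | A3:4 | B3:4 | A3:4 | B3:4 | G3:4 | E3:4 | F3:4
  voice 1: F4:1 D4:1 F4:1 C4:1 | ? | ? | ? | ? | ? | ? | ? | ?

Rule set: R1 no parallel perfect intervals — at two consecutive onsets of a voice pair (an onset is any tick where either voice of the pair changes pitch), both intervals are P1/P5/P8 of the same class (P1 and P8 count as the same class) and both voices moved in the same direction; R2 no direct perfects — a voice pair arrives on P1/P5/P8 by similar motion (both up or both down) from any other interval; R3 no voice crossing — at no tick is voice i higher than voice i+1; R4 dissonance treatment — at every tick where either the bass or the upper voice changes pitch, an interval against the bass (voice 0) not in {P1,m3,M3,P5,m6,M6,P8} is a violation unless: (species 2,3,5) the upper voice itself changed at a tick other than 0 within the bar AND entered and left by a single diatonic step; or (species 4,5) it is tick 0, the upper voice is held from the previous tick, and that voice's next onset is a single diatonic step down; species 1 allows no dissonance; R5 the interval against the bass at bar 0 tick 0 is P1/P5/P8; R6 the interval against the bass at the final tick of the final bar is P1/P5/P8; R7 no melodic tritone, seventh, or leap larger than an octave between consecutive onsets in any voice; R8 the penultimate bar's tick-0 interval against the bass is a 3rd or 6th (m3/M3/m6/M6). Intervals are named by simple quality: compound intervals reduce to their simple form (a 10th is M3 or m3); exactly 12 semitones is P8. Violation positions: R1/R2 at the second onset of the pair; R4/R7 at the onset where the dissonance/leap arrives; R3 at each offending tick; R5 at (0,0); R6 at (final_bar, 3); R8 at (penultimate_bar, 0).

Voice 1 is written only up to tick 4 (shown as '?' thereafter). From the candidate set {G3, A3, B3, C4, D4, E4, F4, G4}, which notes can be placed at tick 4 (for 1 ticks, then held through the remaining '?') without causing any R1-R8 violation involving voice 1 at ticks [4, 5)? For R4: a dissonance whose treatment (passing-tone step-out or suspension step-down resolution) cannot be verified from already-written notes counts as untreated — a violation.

{B3, E4, G3}

G3: legal
A3: violates R4
B3: legal
C4: violates R4
D4: violates R1
E4: legal
F4: violates R4
G4: violates R2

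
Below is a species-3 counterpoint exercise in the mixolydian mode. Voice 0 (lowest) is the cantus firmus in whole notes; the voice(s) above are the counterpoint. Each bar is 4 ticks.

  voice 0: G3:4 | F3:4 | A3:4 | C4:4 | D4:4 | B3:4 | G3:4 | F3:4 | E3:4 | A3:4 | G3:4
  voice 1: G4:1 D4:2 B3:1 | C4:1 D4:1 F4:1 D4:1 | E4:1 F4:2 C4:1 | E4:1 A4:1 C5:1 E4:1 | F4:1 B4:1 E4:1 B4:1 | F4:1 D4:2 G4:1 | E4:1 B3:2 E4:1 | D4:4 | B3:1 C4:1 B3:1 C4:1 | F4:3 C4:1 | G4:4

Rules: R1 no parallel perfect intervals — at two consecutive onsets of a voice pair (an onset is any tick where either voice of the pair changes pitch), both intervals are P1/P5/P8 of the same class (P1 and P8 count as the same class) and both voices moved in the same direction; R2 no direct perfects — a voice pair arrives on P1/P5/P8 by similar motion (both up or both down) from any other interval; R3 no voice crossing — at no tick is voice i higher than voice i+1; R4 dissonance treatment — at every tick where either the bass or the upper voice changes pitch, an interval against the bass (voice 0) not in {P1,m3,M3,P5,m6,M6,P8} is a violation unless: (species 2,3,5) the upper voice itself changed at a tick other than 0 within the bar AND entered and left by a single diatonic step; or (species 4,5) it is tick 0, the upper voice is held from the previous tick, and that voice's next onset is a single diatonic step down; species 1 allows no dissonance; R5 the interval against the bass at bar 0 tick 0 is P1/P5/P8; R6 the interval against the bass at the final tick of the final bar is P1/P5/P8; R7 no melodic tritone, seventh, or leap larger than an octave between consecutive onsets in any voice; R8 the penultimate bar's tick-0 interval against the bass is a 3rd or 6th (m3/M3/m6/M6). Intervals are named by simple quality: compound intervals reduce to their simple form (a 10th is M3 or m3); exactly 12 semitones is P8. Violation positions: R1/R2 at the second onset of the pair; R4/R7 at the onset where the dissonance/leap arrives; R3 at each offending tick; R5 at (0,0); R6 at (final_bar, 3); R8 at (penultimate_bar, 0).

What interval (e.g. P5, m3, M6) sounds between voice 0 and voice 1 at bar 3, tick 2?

P8

voice 0=C4 voice 1=C5 -> P8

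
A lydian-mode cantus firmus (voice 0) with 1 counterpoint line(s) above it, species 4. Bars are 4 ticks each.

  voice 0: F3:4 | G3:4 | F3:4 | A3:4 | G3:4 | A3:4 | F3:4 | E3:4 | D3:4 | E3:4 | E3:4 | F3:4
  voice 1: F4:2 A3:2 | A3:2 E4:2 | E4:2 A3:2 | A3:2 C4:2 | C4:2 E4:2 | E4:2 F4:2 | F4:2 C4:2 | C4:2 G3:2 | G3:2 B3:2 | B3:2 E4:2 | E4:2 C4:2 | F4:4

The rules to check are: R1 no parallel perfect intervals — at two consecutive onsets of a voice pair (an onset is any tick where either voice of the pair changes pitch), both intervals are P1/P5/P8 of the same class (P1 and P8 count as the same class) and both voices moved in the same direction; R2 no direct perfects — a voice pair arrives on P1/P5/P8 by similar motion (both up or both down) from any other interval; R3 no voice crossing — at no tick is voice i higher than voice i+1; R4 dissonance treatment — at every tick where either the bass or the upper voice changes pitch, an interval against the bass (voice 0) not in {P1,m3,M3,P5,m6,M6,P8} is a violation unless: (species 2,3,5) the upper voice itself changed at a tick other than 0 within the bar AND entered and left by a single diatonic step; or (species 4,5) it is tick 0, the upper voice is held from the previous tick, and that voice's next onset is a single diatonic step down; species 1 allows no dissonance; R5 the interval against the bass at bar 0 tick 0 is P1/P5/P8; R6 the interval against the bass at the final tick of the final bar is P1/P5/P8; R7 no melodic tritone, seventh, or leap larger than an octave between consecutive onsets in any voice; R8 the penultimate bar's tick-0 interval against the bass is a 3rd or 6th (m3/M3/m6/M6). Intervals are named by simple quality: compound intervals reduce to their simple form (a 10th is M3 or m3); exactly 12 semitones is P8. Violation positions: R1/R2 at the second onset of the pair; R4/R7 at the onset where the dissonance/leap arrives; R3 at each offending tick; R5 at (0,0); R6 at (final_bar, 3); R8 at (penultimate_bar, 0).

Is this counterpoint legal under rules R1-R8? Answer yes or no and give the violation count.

No (6 violations)

bar 0: v0=F3 v1=F4 (P8)
bar 1: v0=G3 v1=A3 (M2)
bar 2: v0=F3 v1=E4 (M7)
bar 3: v0=A3 v1=A3 (P1)
bar 4: v0=G3 v1=C4 (P4)
bar 5: v0=A3 v1=E4 (P5)
bar 6: v0=F3 v1=F4 (P8)
bar 7: v0=E3 v1=C4 (m6)
bar 8: v0=D3 v1=G3 (P4)
bar 9: v0=E3 v1=B3 (P5)
bar 10: v0=E3 v1=E4 (P8)
bar 11: v0=F3 v1=F4 (P8)
  R4 @ bar1.0: G3/A3 M2 untreated
  R4 @ bar2.0: F3/E4 M7 untreated
  R4 @ bar4.0: G3/C4 P4 untreated
  R4 @ bar8.0: D3/G3 P4 untreated
  R8 @ bar10.0: penult P8 not 3rd/6th
  R2 @ bar11.0: E3/C4 m6 -> F3/F4 P8 similar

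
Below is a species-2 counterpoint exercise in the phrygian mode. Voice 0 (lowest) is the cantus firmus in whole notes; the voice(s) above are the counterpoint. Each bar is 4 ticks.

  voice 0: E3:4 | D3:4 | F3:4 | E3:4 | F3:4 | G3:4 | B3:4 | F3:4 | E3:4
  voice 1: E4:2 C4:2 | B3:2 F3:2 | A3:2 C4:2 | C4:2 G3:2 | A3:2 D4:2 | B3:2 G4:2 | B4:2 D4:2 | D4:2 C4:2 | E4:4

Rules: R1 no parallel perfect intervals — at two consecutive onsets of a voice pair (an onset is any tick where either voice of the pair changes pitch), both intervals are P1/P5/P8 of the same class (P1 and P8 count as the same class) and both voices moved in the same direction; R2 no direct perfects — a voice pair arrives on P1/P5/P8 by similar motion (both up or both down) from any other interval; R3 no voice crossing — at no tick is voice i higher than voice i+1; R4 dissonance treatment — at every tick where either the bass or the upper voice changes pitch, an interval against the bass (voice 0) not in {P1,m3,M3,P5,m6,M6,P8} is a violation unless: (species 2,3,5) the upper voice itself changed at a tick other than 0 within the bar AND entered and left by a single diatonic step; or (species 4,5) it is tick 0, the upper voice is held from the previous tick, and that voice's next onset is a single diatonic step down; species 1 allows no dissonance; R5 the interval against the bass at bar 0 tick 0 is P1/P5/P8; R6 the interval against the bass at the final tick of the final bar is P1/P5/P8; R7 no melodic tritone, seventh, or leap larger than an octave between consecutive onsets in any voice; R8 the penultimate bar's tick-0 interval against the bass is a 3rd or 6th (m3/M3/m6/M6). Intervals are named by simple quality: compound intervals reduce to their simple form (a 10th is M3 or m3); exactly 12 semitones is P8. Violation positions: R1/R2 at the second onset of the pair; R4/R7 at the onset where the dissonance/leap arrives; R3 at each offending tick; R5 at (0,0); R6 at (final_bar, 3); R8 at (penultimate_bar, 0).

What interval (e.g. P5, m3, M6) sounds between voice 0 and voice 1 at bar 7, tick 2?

P5

voice 0=F3 voice 1=C4 -> P5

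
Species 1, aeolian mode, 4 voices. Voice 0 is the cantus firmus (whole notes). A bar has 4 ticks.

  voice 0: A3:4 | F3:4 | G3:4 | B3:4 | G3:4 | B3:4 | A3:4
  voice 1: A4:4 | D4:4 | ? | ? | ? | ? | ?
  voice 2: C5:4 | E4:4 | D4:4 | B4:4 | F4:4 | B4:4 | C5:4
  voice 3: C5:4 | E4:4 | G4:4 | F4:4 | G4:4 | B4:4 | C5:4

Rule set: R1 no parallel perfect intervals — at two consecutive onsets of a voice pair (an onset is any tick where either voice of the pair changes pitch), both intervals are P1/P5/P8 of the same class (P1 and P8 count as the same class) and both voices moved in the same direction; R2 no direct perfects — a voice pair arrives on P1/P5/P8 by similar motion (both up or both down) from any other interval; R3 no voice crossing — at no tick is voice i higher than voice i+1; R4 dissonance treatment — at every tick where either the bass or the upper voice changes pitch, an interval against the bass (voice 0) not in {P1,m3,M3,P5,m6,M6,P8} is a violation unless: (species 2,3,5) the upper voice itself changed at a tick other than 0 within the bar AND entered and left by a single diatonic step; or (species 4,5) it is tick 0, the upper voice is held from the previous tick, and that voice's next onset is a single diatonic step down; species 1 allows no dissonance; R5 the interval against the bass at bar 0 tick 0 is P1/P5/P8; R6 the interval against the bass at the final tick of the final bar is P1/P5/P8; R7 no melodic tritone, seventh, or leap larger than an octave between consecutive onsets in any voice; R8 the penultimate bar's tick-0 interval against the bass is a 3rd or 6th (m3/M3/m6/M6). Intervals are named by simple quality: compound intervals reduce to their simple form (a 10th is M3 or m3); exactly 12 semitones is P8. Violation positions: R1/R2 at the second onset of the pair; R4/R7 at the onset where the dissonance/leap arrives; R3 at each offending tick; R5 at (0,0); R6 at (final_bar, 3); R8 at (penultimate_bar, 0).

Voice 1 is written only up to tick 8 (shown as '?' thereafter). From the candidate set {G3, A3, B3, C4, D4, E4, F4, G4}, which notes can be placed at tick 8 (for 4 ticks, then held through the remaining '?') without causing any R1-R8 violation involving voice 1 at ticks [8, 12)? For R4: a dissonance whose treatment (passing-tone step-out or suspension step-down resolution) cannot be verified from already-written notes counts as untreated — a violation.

{B3, D4}

G3: violates R2
A3: violates R4
B3: legal
C4: violates R4
D4: legal
E4: violates R3
F4: violates R3,R4
G4: violates R2,R3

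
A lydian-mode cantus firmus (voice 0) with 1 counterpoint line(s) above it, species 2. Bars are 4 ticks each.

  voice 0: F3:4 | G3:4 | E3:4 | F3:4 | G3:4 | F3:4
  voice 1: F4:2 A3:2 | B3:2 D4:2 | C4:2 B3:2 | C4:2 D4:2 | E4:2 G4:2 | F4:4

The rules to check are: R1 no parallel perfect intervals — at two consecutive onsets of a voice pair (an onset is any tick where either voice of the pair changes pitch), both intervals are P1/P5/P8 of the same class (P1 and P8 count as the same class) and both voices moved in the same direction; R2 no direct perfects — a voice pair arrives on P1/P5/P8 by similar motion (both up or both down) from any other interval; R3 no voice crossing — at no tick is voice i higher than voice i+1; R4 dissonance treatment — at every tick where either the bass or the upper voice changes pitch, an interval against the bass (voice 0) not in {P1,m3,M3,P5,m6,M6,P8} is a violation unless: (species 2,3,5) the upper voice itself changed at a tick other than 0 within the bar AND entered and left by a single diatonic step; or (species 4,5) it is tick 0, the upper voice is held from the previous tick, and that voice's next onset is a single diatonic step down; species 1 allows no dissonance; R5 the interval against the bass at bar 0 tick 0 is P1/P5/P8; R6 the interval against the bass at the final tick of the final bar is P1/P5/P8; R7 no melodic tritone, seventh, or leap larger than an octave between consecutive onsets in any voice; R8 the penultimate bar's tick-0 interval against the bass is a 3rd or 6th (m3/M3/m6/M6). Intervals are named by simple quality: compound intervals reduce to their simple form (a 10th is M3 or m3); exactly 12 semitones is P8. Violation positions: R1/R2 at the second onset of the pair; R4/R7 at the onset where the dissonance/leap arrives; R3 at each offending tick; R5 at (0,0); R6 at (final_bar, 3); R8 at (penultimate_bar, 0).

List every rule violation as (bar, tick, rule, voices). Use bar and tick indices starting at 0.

(3, 0, R1, (0, 1))
(5, 0, R1, (0, 1))

bar 0: v0=F3 v1=F4 downbeat P8
bar 1: v0=G3 v1=B3 downbeat M3
bar 2: v0=E3 v1=C4 downbeat m6
bar 3: v0=F3 v1=C4 downbeat P5
bar 4: v0=G3 v1=E4 downbeat M6
bar 5: v0=F3 v1=F4 downbeat P8
  -> R1 @ bar 3 tick 0 v(0, 1): E3/B3 P5 -> F3/C4 P5 similar
  -> R1 @ bar 5 tick 0 v(0, 1): G3/G4 P8 -> F3/F4 P8 similar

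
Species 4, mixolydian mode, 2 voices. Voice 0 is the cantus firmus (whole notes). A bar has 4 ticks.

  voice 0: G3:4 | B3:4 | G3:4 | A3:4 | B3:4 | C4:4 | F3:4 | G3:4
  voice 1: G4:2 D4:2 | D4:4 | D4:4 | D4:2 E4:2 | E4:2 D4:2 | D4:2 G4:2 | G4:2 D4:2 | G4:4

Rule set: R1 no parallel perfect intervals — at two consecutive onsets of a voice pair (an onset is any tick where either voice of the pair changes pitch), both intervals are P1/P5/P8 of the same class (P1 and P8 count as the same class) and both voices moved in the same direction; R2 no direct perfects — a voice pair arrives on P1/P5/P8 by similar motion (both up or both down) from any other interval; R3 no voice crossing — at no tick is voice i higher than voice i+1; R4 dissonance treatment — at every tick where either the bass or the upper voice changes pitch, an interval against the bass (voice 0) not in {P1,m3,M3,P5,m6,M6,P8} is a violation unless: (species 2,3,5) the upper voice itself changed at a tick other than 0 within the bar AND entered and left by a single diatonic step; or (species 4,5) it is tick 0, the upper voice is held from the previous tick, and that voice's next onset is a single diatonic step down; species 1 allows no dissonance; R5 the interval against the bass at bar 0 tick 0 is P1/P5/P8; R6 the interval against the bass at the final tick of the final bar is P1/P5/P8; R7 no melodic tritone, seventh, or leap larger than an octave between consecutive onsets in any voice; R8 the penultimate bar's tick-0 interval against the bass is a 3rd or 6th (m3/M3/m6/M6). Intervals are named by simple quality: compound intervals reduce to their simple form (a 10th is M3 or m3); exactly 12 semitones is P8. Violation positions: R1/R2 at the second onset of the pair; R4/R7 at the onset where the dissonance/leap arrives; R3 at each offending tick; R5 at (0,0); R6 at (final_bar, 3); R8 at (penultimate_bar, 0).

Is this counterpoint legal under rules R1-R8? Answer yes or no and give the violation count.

No (5 violations)

bar 0: v0=G3 v1=G4 (P8)
bar 1: v0=B3 v1=D4 (m3)
bar 2: v0=G3 v1=D4 (P5)
bar 3: v0=A3 v1=D4 (P4)
bar 4: v0=B3 v1=E4 (P4)
bar 5: v0=C4 v1=D4 (M2)
bar 6: v0=F3 v1=G4 (M2)
bar 7: v0=G3 v1=G4 (P8)
  R4 @ bar3.0: A3/D4 P4 untreated
  R4 @ bar5.0: C4/D4 M2 untreated
  R4 @ bar6.0: F3/G4 M2 untreated
  R8 @ bar6.0: penult M2 not 3rd/6th
  R2 @ bar7.0: F3/D4 M6 -> G3/G4 P8 similar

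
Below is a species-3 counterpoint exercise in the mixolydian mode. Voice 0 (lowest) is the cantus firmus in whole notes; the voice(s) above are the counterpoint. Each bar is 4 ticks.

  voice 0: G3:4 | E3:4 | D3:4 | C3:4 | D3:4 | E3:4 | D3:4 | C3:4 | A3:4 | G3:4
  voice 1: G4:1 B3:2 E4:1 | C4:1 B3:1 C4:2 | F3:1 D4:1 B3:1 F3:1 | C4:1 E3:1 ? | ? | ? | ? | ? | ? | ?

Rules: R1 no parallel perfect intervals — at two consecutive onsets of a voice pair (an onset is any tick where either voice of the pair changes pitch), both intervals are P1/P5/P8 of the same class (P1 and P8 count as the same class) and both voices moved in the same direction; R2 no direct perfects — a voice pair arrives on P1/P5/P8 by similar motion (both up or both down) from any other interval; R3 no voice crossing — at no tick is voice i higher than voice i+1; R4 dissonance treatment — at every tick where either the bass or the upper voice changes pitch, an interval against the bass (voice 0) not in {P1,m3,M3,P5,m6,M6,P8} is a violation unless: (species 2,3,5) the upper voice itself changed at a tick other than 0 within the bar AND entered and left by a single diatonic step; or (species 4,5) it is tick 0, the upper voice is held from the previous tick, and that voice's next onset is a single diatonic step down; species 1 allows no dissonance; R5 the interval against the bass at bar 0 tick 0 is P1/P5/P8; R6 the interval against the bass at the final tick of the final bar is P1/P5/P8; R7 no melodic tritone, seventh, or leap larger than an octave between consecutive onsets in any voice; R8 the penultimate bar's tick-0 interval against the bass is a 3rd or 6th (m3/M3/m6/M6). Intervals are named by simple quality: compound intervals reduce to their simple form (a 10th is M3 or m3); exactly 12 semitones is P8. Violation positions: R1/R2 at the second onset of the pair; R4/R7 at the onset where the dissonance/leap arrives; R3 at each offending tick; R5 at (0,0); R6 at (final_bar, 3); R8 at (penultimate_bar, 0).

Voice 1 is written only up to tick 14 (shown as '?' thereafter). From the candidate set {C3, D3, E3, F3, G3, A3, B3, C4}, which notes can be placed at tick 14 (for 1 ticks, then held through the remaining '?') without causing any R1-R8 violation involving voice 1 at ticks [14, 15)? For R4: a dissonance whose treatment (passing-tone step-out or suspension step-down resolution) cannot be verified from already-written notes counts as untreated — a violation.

{A3, C3, C4, E3, G3}

C3: legal
D3: violates R4
E3: legal
F3: violates R4
G3: legal
A3: legal
B3: violates R4
C4: legal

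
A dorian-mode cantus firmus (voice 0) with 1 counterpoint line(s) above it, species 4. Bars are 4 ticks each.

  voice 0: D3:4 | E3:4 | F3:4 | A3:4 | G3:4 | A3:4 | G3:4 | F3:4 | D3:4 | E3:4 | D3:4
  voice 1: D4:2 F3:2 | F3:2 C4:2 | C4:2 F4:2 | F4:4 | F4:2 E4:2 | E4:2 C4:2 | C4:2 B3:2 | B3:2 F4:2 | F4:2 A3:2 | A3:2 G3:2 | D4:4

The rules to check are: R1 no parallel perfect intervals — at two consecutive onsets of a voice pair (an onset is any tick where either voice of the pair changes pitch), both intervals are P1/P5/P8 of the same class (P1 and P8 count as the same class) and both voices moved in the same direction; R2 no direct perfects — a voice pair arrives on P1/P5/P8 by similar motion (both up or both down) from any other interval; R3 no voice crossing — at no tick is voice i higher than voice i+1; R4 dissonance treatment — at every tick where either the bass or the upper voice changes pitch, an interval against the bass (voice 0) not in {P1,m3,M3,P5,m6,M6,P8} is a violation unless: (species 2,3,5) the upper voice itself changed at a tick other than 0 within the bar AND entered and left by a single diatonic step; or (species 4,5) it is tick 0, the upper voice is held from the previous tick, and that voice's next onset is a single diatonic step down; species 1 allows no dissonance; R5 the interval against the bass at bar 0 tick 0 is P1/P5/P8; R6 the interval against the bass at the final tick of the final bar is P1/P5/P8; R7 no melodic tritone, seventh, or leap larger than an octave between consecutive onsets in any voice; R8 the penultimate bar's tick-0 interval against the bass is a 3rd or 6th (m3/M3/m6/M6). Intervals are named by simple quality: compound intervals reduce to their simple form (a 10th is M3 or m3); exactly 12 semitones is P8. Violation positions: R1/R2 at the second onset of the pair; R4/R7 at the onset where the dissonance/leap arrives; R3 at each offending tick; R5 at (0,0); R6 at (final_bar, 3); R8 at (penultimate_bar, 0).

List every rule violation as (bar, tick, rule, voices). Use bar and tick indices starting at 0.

bar 0: v0=D3 v1=D4 downbeat P8
bar 1: v0=E3 v1=F3 downbeat m2
bar 2: v0=F3 v1=C4 downbeat P5
bar 3: v0=A3 v1=F4 downbeat m6
bar 4: v0=G3 v1=F4 downbeat m7
bar 5: v0=A3 v1=E4 downbeat P5
bar 6: v0=G3 v1=C4 downbeat P4
bar 7: v0=F3 v1=B3 downbeat TT
bar 8: v0=D3 v1=F4 downbeat m3
bar 9: v0=E3 v1=A3 downbeat P4
bar 10: v0=D3 v1=D4 downbeat P8
  -> R4 @ bar 1 tick 0 v(0, 1): E3/F3 m2 untreated
  -> R4 @ bar 7 tick 0 v(0, 1): F3/B3 TT untreated
  -> R7 @ bar 7 tick 2 v(1,): B3->F4 leap 6st
  -> R8 @ bar 9 tick 0 v(0, 1): penult P4 not 3rd/6th

(1, 0, R4, (0, 1))
(7, 0, R4, (0, 1))
(7, 2, R7, (1,))
(9, 0, R8, (0, 1))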